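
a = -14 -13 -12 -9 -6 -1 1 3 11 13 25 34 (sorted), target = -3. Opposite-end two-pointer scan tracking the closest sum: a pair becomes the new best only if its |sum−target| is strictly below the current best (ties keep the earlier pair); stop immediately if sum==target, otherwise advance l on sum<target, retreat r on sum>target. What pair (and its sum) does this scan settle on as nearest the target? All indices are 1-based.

pair (-14, 11) with sum -3 (|Δ|=0)

[1,12] -14+34=20 d=23 * → r--
[1,11] -14+25=11 d=14 * → r--
[1,10] -14+13=-1 d=2 * → r--
[1,9] -14+11=-3 d=0 * → stop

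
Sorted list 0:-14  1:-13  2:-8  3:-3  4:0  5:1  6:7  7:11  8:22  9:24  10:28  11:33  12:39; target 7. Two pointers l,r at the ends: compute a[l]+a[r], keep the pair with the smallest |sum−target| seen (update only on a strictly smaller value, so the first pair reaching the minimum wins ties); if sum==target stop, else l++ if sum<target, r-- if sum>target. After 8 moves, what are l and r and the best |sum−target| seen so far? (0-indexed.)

[0,12] -14+39=25 d=18 * → r--
[0,11] -14+33=19 d=12 * → r--
[0,10] -14+28=14 d=7 * → r--
[0,9] -14+24=10 d=3 * → r--
[0,8] -14+22=8 d=1 * → r--
[0,7] -14+11=-3 d=10 → l++
[1,7] -13+11=-2 d=9 → l++
[2,7] -8+11=3 d=4 → l++

l=3, r=7, best |Δ|=1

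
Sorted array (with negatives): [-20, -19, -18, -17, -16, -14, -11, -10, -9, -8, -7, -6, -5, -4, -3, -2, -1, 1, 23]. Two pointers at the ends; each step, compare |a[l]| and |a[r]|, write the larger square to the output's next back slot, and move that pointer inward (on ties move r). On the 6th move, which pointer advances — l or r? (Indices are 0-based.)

l

l=0 r=18: |-20|<=|23| out[18]=529, r--
l=0 r=17: |-20|>|1| out[17]=400, l++
l=1 r=17: |-19|>|1| out[16]=361, l++
l=2 r=17: |-18|>|1| out[15]=324, l++
l=3 r=17: |-17|>|1| out[14]=289, l++
l=4 r=17: |-16|>|1| out[13]=256, l++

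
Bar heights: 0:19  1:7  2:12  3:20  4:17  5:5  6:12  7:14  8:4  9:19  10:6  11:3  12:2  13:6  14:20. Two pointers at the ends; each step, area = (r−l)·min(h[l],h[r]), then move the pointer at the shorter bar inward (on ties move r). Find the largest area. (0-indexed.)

l=0 r=14: min(19,20)*14=266 best=266 *, l++
l=1 r=14: min(7,20)*13=91 best=266, l++
l=2 r=14: min(12,20)*12=144 best=266, l++
l=3 r=14: min(20,20)*11=220 best=266, r--
l=3 r=13: min(20,6)*10=60 best=266, r--
l=3 r=12: min(20,2)*9=18 best=266, r--
l=3 r=11: min(20,3)*8=24 best=266, r--
l=3 r=10: min(20,6)*7=42 best=266, r--
l=3 r=9: min(20,19)*6=114 best=266, r--
l=3 r=8: min(20,4)*5=20 best=266, r--
l=3 r=7: min(20,14)*4=56 best=266, r--
l=3 r=6: min(20,12)*3=36 best=266, r--
l=3 r=5: min(20,5)*2=10 best=266, r--
l=3 r=4: min(20,17)*1=17 best=266, r--

max area = 266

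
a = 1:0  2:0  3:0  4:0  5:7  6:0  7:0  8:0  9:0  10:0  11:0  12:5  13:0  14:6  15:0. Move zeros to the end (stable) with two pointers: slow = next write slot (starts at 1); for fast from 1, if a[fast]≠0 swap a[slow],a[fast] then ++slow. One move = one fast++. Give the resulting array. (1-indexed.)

slow=1 fast=1: a[fast]=0, fast++
slow=1 fast=2: a[fast]=0, fast++
slow=1 fast=3: a[fast]=0, fast++
slow=1 fast=4: a[fast]=0, fast++
slow=1 fast=5: a[fast]=7≠0 swap→a[1]=7, slow++,fast++
slow=2 fast=6: a[fast]=0, fast++
slow=2 fast=7: a[fast]=0, fast++
slow=2 fast=8: a[fast]=0, fast++
slow=2 fast=9: a[fast]=0, fast++
slow=2 fast=10: a[fast]=0, fast++
slow=2 fast=11: a[fast]=0, fast++
slow=2 fast=12: a[fast]=5≠0 swap→a[2]=5, slow++,fast++
slow=3 fast=13: a[fast]=0, fast++
slow=3 fast=14: a[fast]=6≠0 swap→a[3]=6, slow++,fast++
slow=4 fast=15: a[fast]=0, fast++

[7, 5, 6, 0, 0, 0, 0, 0, 0, 0, 0, 0, 0, 0, 0]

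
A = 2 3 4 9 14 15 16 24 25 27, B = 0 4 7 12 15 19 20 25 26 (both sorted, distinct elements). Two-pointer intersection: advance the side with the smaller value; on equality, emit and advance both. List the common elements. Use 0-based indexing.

intersection = [4, 15, 25]

[i=0,j=0] 2>0 → j++
[i=0,j=1] 2<4 → i++
[i=1,j=1] 3<4 → i++
[i=2,j=1] 4==4 emit → i++,j++
[i=3,j=2] 9>7 → j++
[i=3,j=3] 9<12 → i++
[i=4,j=3] 14>12 → j++
[i=4,j=4] 14<15 → i++
[i=5,j=4] 15==15 emit → i++,j++
[i=6,j=5] 16<19 → i++
[i=7,j=5] 24>19 → j++
[i=7,j=6] 24>20 → j++
[i=7,j=7] 24<25 → i++
[i=8,j=7] 25==25 emit → i++,j++
[i=9,j=8] 27>26 → j++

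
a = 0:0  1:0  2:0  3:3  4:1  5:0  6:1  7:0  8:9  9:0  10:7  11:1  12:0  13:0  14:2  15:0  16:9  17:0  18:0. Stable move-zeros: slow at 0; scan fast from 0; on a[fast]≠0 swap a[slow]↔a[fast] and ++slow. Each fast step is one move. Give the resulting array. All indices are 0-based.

[3, 1, 1, 9, 7, 1, 2, 9, 0, 0, 0, 0, 0, 0, 0, 0, 0, 0, 0]

(s=0,f=0) a[fast]=0 → fast++
(s=0,f=1) a[fast]=0 → fast++
(s=0,f=2) a[fast]=0 → fast++
(s=0,f=3) a[fast]=3≠0 swap→a[0]=3 → slow++,fast++
(s=1,f=4) a[fast]=1≠0 swap→a[1]=1 → slow++,fast++
(s=2,f=5) a[fast]=0 → fast++
(s=2,f=6) a[fast]=1≠0 swap→a[2]=1 → slow++,fast++
(s=3,f=7) a[fast]=0 → fast++
(s=3,f=8) a[fast]=9≠0 swap→a[3]=9 → slow++,fast++
(s=4,f=9) a[fast]=0 → fast++
(s=4,f=10) a[fast]=7≠0 swap→a[4]=7 → slow++,fast++
(s=5,f=11) a[fast]=1≠0 swap→a[5]=1 → slow++,fast++
(s=6,f=12) a[fast]=0 → fast++
(s=6,f=13) a[fast]=0 → fast++
(s=6,f=14) a[fast]=2≠0 swap→a[6]=2 → slow++,fast++
(s=7,f=15) a[fast]=0 → fast++
(s=7,f=16) a[fast]=9≠0 swap→a[7]=9 → slow++,fast++
(s=8,f=17) a[fast]=0 → fast++
(s=8,f=18) a[fast]=0 → fast++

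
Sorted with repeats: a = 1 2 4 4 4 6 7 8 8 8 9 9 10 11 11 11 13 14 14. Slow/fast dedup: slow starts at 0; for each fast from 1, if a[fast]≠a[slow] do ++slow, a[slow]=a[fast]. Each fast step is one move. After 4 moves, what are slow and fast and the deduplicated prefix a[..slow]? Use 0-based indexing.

slow=2, fast=5, prefix=[1, 2, 4]

(s=0,f=1) a[fast]=2≠a[slow]=1 write a[1]=2 → slow++,fast++
(s=1,f=2) a[fast]=4≠a[slow]=2 write a[2]=4 → slow++,fast++
(s=2,f=3) a[fast]=4=a[slow] dup → fast++
(s=2,f=4) a[fast]=4=a[slow] dup → fast++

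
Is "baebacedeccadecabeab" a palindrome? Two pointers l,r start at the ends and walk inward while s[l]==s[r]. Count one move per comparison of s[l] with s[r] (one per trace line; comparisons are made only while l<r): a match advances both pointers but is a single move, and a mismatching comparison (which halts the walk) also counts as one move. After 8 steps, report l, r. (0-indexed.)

l=8, r=11

l=0 r=19: 'b'=='b', l++,r--
l=1 r=18: 'a'=='a', l++,r--
l=2 r=17: 'e'=='e', l++,r--
l=3 r=16: 'b'=='b', l++,r--
l=4 r=15: 'a'=='a', l++,r--
l=5 r=14: 'c'=='c', l++,r--
l=6 r=13: 'e'=='e', l++,r--
l=7 r=12: 'd'=='d', l++,r--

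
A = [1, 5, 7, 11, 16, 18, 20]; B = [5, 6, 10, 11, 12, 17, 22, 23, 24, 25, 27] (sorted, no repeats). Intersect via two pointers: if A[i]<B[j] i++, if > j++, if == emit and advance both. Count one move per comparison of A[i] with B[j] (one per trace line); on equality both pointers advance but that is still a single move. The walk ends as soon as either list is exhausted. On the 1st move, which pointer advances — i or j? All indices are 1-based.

i

i=1 j=1: 1<5, i++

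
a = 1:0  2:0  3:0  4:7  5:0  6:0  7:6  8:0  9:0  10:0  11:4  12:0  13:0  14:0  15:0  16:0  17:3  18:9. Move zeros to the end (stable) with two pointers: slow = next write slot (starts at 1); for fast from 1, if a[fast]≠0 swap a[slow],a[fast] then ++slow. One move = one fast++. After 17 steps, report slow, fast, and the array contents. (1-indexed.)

slow=5, fast=18, a=[7, 6, 4, 3, 0, 0, 0, 0, 0, 0, 0, 0, 0, 0, 0, 0, 0, 9]

slow=1 fast=1: a[fast]=0, fast++
slow=1 fast=2: a[fast]=0, fast++
slow=1 fast=3: a[fast]=0, fast++
slow=1 fast=4: a[fast]=7≠0 swap→a[1]=7, slow++,fast++
slow=2 fast=5: a[fast]=0, fast++
slow=2 fast=6: a[fast]=0, fast++
slow=2 fast=7: a[fast]=6≠0 swap→a[2]=6, slow++,fast++
slow=3 fast=8: a[fast]=0, fast++
slow=3 fast=9: a[fast]=0, fast++
slow=3 fast=10: a[fast]=0, fast++
slow=3 fast=11: a[fast]=4≠0 swap→a[3]=4, slow++,fast++
slow=4 fast=12: a[fast]=0, fast++
slow=4 fast=13: a[fast]=0, fast++
slow=4 fast=14: a[fast]=0, fast++
slow=4 fast=15: a[fast]=0, fast++
slow=4 fast=16: a[fast]=0, fast++
slow=4 fast=17: a[fast]=3≠0 swap→a[4]=3, slow++,fast++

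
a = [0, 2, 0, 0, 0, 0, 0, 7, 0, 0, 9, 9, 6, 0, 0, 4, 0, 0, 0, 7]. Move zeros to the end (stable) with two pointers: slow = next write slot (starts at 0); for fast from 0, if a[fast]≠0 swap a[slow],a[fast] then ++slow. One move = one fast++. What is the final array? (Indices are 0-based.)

slow=0 fast=0: a[fast]=0, fast++
slow=0 fast=1: a[fast]=2≠0 swap→a[0]=2, slow++,fast++
slow=1 fast=2: a[fast]=0, fast++
slow=1 fast=3: a[fast]=0, fast++
slow=1 fast=4: a[fast]=0, fast++
slow=1 fast=5: a[fast]=0, fast++
slow=1 fast=6: a[fast]=0, fast++
slow=1 fast=7: a[fast]=7≠0 swap→a[1]=7, slow++,fast++
slow=2 fast=8: a[fast]=0, fast++
slow=2 fast=9: a[fast]=0, fast++
slow=2 fast=10: a[fast]=9≠0 swap→a[2]=9, slow++,fast++
slow=3 fast=11: a[fast]=9≠0 swap→a[3]=9, slow++,fast++
slow=4 fast=12: a[fast]=6≠0 swap→a[4]=6, slow++,fast++
slow=5 fast=13: a[fast]=0, fast++
slow=5 fast=14: a[fast]=0, fast++
slow=5 fast=15: a[fast]=4≠0 swap→a[5]=4, slow++,fast++
slow=6 fast=16: a[fast]=0, fast++
slow=6 fast=17: a[fast]=0, fast++
slow=6 fast=18: a[fast]=0, fast++
slow=6 fast=19: a[fast]=7≠0 swap→a[6]=7, slow++,fast++

[2, 7, 9, 9, 6, 4, 7, 0, 0, 0, 0, 0, 0, 0, 0, 0, 0, 0, 0, 0]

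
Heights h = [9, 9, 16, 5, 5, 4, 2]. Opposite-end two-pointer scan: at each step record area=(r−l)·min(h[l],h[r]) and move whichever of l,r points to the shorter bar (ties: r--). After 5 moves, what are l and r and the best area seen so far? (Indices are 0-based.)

l=0 r=6: min(9,2)*6=12 best=12 *, r--
l=0 r=5: min(9,4)*5=20 best=20 *, r--
l=0 r=4: min(9,5)*4=20 best=20, r--
l=0 r=3: min(9,5)*3=15 best=20, r--
l=0 r=2: min(9,16)*2=18 best=20, l++

l=1, r=2, best area=20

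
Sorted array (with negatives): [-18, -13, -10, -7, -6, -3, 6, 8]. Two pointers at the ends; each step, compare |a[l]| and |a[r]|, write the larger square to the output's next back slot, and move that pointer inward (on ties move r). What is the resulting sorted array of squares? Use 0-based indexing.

[9, 36, 36, 49, 64, 100, 169, 324]

l=0 r=7: |-18|>|8| out[7]=324, l++
l=1 r=7: |-13|>|8| out[6]=169, l++
l=2 r=7: |-10|>|8| out[5]=100, l++
l=3 r=7: |-7|<=|8| out[4]=64, r--
l=3 r=6: |-7|>|6| out[3]=49, l++
l=4 r=6: |-6|<=|6| out[2]=36, r--
l=4 r=5: |-6|>|-3| out[1]=36, l++
l=5 r=5: |-3|<=|-3| out[0]=9, r--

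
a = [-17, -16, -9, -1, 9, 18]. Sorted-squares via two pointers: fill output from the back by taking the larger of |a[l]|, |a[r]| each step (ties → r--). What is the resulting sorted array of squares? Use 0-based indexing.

[1, 81, 81, 256, 289, 324]

l=0 r=5: |-17|<=|18| out[5]=324, r--
l=0 r=4: |-17|>|9| out[4]=289, l++
l=1 r=4: |-16|>|9| out[3]=256, l++
l=2 r=4: |-9|<=|9| out[2]=81, r--
l=2 r=3: |-9|>|-1| out[1]=81, l++
l=3 r=3: |-1|<=|-1| out[0]=1, r--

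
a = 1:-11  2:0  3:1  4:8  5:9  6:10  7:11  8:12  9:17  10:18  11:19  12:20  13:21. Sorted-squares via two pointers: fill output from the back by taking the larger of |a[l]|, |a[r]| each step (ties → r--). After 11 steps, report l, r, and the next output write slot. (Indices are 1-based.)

[1,13] |-11|<=|21| out[13]=441 → r--
[1,12] |-11|<=|20| out[12]=400 → r--
[1,11] |-11|<=|19| out[11]=361 → r--
[1,10] |-11|<=|18| out[10]=324 → r--
[1,9] |-11|<=|17| out[9]=289 → r--
[1,8] |-11|<=|12| out[8]=144 → r--
[1,7] |-11|<=|11| out[7]=121 → r--
[1,6] |-11|>|10| out[6]=121 → l++
[2,6] |0|<=|10| out[5]=100 → r--
[2,5] |0|<=|9| out[4]=81 → r--
[2,4] |0|<=|8| out[3]=64 → r--

l=2, r=3, next write slot=2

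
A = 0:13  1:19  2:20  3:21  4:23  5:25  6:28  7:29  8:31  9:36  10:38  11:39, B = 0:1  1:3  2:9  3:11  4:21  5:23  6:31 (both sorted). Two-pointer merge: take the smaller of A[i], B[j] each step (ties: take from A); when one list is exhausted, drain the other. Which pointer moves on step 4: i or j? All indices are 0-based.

j

i=0 j=0: A[i]=13>B[j]=1 take 1, j++
i=0 j=1: A[i]=13>B[j]=3 take 3, j++
i=0 j=2: A[i]=13>B[j]=9 take 9, j++
i=0 j=3: A[i]=13>B[j]=11 take 11, j++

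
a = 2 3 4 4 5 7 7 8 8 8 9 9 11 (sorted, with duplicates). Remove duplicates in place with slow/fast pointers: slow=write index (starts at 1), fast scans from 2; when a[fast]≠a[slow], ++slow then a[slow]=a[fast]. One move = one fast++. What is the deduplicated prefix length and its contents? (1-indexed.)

(s=1,f=2) a[fast]=3≠a[slow]=2 write a[2]=3 → slow++,fast++
(s=2,f=3) a[fast]=4≠a[slow]=3 write a[3]=4 → slow++,fast++
(s=3,f=4) a[fast]=4=a[slow] dup → fast++
(s=3,f=5) a[fast]=5≠a[slow]=4 write a[4]=5 → slow++,fast++
(s=4,f=6) a[fast]=7≠a[slow]=5 write a[5]=7 → slow++,fast++
(s=5,f=7) a[fast]=7=a[slow] dup → fast++
(s=5,f=8) a[fast]=8≠a[slow]=7 write a[6]=8 → slow++,fast++
(s=6,f=9) a[fast]=8=a[slow] dup → fast++
(s=6,f=10) a[fast]=8=a[slow] dup → fast++
(s=6,f=11) a[fast]=9≠a[slow]=8 write a[7]=9 → slow++,fast++
(s=7,f=12) a[fast]=9=a[slow] dup → fast++
(s=7,f=13) a[fast]=11≠a[slow]=9 write a[8]=11 → slow++,fast++

length 8; prefix = [2, 3, 4, 5, 7, 8, 9, 11]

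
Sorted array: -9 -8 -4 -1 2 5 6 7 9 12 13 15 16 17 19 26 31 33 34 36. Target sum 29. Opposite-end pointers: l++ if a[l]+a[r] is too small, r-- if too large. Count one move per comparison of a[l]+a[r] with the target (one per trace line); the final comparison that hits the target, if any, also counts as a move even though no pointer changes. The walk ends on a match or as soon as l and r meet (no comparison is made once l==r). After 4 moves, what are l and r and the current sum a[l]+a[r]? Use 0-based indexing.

[0,19] -9+36=27 <29 → l++
[1,19] -8+36=28 <29 → l++
[2,19] -4+36=32 >29 → r--
[2,18] -4+34=30 >29 → r--

l=2, r=17, sum=29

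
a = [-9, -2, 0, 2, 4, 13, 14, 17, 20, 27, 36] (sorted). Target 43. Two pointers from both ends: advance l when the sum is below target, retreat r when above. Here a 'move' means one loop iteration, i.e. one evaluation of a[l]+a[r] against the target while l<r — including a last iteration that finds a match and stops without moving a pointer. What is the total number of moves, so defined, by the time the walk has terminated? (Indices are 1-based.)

10 moves

[1,11] -9+36=27 <43 → l++
[2,11] -2+36=34 <43 → l++
[3,11] 0+36=36 <43 → l++
[4,11] 2+36=38 <43 → l++
[5,11] 4+36=40 <43 → l++
[6,11] 13+36=49 >43 → r--
[6,10] 13+27=40 <43 → l++
[7,10] 14+27=41 <43 → l++
[8,10] 17+27=44 >43 → r--
[8,9] 17+20=37 <43 → l++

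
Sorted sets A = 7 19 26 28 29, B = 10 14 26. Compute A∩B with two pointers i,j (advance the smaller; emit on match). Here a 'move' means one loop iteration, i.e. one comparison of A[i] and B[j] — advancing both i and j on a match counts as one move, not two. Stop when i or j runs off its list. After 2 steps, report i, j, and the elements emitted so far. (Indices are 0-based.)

[i=0,j=0] 7<10 → i++
[i=1,j=0] 19>10 → j++

i=1, j=1, emitted=[]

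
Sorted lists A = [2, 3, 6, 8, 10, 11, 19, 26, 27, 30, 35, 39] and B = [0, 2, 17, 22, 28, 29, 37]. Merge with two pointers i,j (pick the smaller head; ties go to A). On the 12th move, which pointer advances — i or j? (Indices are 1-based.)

i

i=1 j=1: A[i]=2>B[j]=0 take 0, j++
i=1 j=2: A[i]=2<=B[j]=2 take 2, i++
i=2 j=2: A[i]=3>B[j]=2 take 2, j++
i=2 j=3: A[i]=3<=B[j]=17 take 3, i++
i=3 j=3: A[i]=6<=B[j]=17 take 6, i++
i=4 j=3: A[i]=8<=B[j]=17 take 8, i++
i=5 j=3: A[i]=10<=B[j]=17 take 10, i++
i=6 j=3: A[i]=11<=B[j]=17 take 11, i++
i=7 j=3: A[i]=19>B[j]=17 take 17, j++
i=7 j=4: A[i]=19<=B[j]=22 take 19, i++
i=8 j=4: A[i]=26>B[j]=22 take 22, j++
i=8 j=5: A[i]=26<=B[j]=28 take 26, i++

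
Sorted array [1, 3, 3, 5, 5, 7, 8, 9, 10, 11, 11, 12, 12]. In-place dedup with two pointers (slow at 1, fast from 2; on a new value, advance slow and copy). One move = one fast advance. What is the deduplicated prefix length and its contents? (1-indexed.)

length 9; prefix = [1, 3, 5, 7, 8, 9, 10, 11, 12]

slow=1 fast=2: a[fast]=3≠a[slow]=1 write a[2]=3, slow++,fast++
slow=2 fast=3: a[fast]=3=a[slow] dup, fast++
slow=2 fast=4: a[fast]=5≠a[slow]=3 write a[3]=5, slow++,fast++
slow=3 fast=5: a[fast]=5=a[slow] dup, fast++
slow=3 fast=6: a[fast]=7≠a[slow]=5 write a[4]=7, slow++,fast++
slow=4 fast=7: a[fast]=8≠a[slow]=7 write a[5]=8, slow++,fast++
slow=5 fast=8: a[fast]=9≠a[slow]=8 write a[6]=9, slow++,fast++
slow=6 fast=9: a[fast]=10≠a[slow]=9 write a[7]=10, slow++,fast++
slow=7 fast=10: a[fast]=11≠a[slow]=10 write a[8]=11, slow++,fast++
slow=8 fast=11: a[fast]=11=a[slow] dup, fast++
slow=8 fast=12: a[fast]=12≠a[slow]=11 write a[9]=12, slow++,fast++
slow=9 fast=13: a[fast]=12=a[slow] dup, fast++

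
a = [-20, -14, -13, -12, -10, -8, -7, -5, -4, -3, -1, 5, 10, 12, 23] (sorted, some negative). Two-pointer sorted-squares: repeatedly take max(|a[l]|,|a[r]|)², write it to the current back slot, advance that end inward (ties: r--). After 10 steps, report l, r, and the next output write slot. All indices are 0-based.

[0,14] |-20|<=|23| out[14]=529 → r--
[0,13] |-20|>|12| out[13]=400 → l++
[1,13] |-14|>|12| out[12]=196 → l++
[2,13] |-13|>|12| out[11]=169 → l++
[3,13] |-12|<=|12| out[10]=144 → r--
[3,12] |-12|>|10| out[9]=144 → l++
[4,12] |-10|<=|10| out[8]=100 → r--
[4,11] |-10|>|5| out[7]=100 → l++
[5,11] |-8|>|5| out[6]=64 → l++
[6,11] |-7|>|5| out[5]=49 → l++

l=7, r=11, next write slot=4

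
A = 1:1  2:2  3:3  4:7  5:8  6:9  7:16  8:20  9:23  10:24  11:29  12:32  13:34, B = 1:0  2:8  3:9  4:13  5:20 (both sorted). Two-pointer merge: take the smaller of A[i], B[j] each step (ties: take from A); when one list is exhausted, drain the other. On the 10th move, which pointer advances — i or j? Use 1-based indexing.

i=1 j=1: A[i]=1>B[j]=0 take 0, j++
i=1 j=2: A[i]=1<=B[j]=8 take 1, i++
i=2 j=2: A[i]=2<=B[j]=8 take 2, i++
i=3 j=2: A[i]=3<=B[j]=8 take 3, i++
i=4 j=2: A[i]=7<=B[j]=8 take 7, i++
i=5 j=2: A[i]=8<=B[j]=8 take 8, i++
i=6 j=2: A[i]=9>B[j]=8 take 8, j++
i=6 j=3: A[i]=9<=B[j]=9 take 9, i++
i=7 j=3: A[i]=16>B[j]=9 take 9, j++
i=7 j=4: A[i]=16>B[j]=13 take 13, j++

j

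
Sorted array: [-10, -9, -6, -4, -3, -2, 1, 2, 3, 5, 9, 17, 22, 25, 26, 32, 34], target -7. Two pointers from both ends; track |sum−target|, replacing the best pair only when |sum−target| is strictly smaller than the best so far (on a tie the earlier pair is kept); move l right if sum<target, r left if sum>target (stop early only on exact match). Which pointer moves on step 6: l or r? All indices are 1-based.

[1,17] -10+34=24 d=31 * → r--
[1,16] -10+32=22 d=29 * → r--
[1,15] -10+26=16 d=23 * → r--
[1,14] -10+25=15 d=22 * → r--
[1,13] -10+22=12 d=19 * → r--
[1,12] -10+17=7 d=14 * → r--

r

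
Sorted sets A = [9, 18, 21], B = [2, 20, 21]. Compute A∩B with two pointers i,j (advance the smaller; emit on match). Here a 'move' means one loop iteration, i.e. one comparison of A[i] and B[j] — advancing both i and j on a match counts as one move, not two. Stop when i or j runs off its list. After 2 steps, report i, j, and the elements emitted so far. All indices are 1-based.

[i=1,j=1] 9>2 → j++
[i=1,j=2] 9<20 → i++

i=2, j=2, emitted=[]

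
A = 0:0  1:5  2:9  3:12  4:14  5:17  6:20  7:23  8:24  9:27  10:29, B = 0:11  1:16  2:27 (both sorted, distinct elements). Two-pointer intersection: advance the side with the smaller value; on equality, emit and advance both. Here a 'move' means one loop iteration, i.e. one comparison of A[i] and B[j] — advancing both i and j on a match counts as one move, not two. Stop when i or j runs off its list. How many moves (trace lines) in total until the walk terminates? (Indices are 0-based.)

12 moves

i=0 j=0: 0<11, i++
i=1 j=0: 5<11, i++
i=2 j=0: 9<11, i++
i=3 j=0: 12>11, j++
i=3 j=1: 12<16, i++
i=4 j=1: 14<16, i++
i=5 j=1: 17>16, j++
i=5 j=2: 17<27, i++
i=6 j=2: 20<27, i++
i=7 j=2: 23<27, i++
i=8 j=2: 24<27, i++
i=9 j=2: 27==27 emit, i++,j++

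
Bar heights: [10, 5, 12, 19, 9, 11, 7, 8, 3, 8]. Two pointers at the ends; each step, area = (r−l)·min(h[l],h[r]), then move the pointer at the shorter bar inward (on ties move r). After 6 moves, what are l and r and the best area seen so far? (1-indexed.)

l=1 r=10: min(10,8)*9=72 best=72 *, r--
l=1 r=9: min(10,3)*8=24 best=72, r--
l=1 r=8: min(10,8)*7=56 best=72, r--
l=1 r=7: min(10,7)*6=42 best=72, r--
l=1 r=6: min(10,11)*5=50 best=72, l++
l=2 r=6: min(5,11)*4=20 best=72, l++

l=3, r=6, best area=72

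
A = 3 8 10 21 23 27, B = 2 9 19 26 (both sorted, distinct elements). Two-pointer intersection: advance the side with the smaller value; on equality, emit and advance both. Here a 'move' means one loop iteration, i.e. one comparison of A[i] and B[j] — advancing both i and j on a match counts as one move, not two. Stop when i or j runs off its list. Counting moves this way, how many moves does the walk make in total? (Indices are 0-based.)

i=0 j=0: 3>2, j++
i=0 j=1: 3<9, i++
i=1 j=1: 8<9, i++
i=2 j=1: 10>9, j++
i=2 j=2: 10<19, i++
i=3 j=2: 21>19, j++
i=3 j=3: 21<26, i++
i=4 j=3: 23<26, i++
i=5 j=3: 27>26, j++

9 moves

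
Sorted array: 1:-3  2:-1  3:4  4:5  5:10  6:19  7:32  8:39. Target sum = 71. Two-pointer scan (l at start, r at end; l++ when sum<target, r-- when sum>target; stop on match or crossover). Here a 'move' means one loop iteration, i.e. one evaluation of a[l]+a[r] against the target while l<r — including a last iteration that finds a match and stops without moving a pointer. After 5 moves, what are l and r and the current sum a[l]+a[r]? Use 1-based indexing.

[1,8] -3+39=36 <71 → l++
[2,8] -1+39=38 <71 → l++
[3,8] 4+39=43 <71 → l++
[4,8] 5+39=44 <71 → l++
[5,8] 10+39=49 <71 → l++

l=6, r=8, sum=58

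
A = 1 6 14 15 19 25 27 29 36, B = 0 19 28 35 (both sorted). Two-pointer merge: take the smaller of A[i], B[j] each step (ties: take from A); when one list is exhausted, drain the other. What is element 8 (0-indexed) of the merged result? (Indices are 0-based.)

merged[8] = 27

[i=0,j=0] A[i]=1>B[j]=0 take 0 → j++
[i=0,j=1] A[i]=1<=B[j]=19 take 1 → i++
[i=1,j=1] A[i]=6<=B[j]=19 take 6 → i++
[i=2,j=1] A[i]=14<=B[j]=19 take 14 → i++
[i=3,j=1] A[i]=15<=B[j]=19 take 15 → i++
[i=4,j=1] A[i]=19<=B[j]=19 take 19 → i++
[i=5,j=1] A[i]=25>B[j]=19 take 19 → j++
[i=5,j=2] A[i]=25<=B[j]=28 take 25 → i++
[i=6,j=2] A[i]=27<=B[j]=28 take 27 → i++
[i=7,j=2] A[i]=29>B[j]=28 take 28 → j++
[i=7,j=3] A[i]=29<=B[j]=35 take 29 → i++
[i=8,j=3] A[i]=36>B[j]=35 take 35 → j++
[i=8,j=4] B done, take A[i]=36 → i++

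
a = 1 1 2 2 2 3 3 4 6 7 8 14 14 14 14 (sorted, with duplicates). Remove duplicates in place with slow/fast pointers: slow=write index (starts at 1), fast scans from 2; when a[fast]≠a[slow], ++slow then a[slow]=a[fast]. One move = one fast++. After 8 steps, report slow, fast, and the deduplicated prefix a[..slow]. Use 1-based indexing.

slow=5, fast=10, prefix=[1, 2, 3, 4, 6]

(s=1,f=2) a[fast]=1=a[slow] dup → fast++
(s=1,f=3) a[fast]=2≠a[slow]=1 write a[2]=2 → slow++,fast++
(s=2,f=4) a[fast]=2=a[slow] dup → fast++
(s=2,f=5) a[fast]=2=a[slow] dup → fast++
(s=2,f=6) a[fast]=3≠a[slow]=2 write a[3]=3 → slow++,fast++
(s=3,f=7) a[fast]=3=a[slow] dup → fast++
(s=3,f=8) a[fast]=4≠a[slow]=3 write a[4]=4 → slow++,fast++
(s=4,f=9) a[fast]=6≠a[slow]=4 write a[5]=6 → slow++,fast++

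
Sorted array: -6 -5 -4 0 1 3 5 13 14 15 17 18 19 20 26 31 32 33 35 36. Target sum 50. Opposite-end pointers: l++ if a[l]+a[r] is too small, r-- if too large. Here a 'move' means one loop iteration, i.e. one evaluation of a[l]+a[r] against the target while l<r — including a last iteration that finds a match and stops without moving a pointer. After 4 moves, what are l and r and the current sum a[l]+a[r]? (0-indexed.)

l=0 r=19: -6+36=30 <50, l++
l=1 r=19: -5+36=31 <50, l++
l=2 r=19: -4+36=32 <50, l++
l=3 r=19: 0+36=36 <50, l++

l=4, r=19, sum=37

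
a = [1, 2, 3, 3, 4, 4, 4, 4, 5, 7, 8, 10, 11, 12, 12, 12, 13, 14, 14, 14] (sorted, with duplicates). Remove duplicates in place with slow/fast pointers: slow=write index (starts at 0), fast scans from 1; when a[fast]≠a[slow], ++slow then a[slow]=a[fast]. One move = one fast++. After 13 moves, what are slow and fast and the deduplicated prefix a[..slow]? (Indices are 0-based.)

(s=0,f=1) a[fast]=2≠a[slow]=1 write a[1]=2 → slow++,fast++
(s=1,f=2) a[fast]=3≠a[slow]=2 write a[2]=3 → slow++,fast++
(s=2,f=3) a[fast]=3=a[slow] dup → fast++
(s=2,f=4) a[fast]=4≠a[slow]=3 write a[3]=4 → slow++,fast++
(s=3,f=5) a[fast]=4=a[slow] dup → fast++
(s=3,f=6) a[fast]=4=a[slow] dup → fast++
(s=3,f=7) a[fast]=4=a[slow] dup → fast++
(s=3,f=8) a[fast]=5≠a[slow]=4 write a[4]=5 → slow++,fast++
(s=4,f=9) a[fast]=7≠a[slow]=5 write a[5]=7 → slow++,fast++
(s=5,f=10) a[fast]=8≠a[slow]=7 write a[6]=8 → slow++,fast++
(s=6,f=11) a[fast]=10≠a[slow]=8 write a[7]=10 → slow++,fast++
(s=7,f=12) a[fast]=11≠a[slow]=10 write a[8]=11 → slow++,fast++
(s=8,f=13) a[fast]=12≠a[slow]=11 write a[9]=12 → slow++,fast++

slow=9, fast=14, prefix=[1, 2, 3, 4, 5, 7, 8, 10, 11, 12]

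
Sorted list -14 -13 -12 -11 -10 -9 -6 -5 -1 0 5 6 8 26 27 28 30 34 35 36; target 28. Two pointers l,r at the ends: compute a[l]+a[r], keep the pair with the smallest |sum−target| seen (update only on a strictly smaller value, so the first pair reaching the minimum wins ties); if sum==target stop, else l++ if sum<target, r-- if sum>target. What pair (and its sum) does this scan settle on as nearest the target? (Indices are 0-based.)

l=0 r=19: -14+36=22 d=6 *, l++
l=1 r=19: -13+36=23 d=5 *, l++
l=2 r=19: -12+36=24 d=4 *, l++
l=3 r=19: -11+36=25 d=3 *, l++
l=4 r=19: -10+36=26 d=2 *, l++
l=5 r=19: -9+36=27 d=1 *, l++
l=6 r=19: -6+36=30 d=2, r--
l=6 r=18: -6+35=29 d=1, r--
l=6 r=17: -6+34=28 d=0 *, stop

pair (-6, 34) with sum 28 (|Δ|=0)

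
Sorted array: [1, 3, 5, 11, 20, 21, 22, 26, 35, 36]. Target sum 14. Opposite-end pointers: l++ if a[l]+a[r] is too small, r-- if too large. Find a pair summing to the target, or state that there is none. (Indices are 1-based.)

(3, 11)

l=1 r=10: 1+36=37 >14, r--
l=1 r=9: 1+35=36 >14, r--
l=1 r=8: 1+26=27 >14, r--
l=1 r=7: 1+22=23 >14, r--
l=1 r=6: 1+21=22 >14, r--
l=1 r=5: 1+20=21 >14, r--
l=1 r=4: 1+11=12 <14, l++
l=2 r=4: 3+11=14, found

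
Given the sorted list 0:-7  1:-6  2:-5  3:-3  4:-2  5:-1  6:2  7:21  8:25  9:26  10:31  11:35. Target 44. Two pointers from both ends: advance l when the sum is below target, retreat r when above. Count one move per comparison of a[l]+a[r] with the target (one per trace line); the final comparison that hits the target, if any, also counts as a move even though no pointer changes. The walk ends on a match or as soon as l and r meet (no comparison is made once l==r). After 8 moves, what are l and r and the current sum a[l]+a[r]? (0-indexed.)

l=0 r=11: -7+35=28 <44, l++
l=1 r=11: -6+35=29 <44, l++
l=2 r=11: -5+35=30 <44, l++
l=3 r=11: -3+35=32 <44, l++
l=4 r=11: -2+35=33 <44, l++
l=5 r=11: -1+35=34 <44, l++
l=6 r=11: 2+35=37 <44, l++
l=7 r=11: 21+35=56 >44, r--

l=7, r=10, sum=52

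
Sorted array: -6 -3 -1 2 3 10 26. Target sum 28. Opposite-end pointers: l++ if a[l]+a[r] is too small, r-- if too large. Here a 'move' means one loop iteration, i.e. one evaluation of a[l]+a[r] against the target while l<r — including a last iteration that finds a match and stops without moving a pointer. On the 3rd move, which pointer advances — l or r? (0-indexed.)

l

[0,6] -6+26=20 <28 → l++
[1,6] -3+26=23 <28 → l++
[2,6] -1+26=25 <28 → l++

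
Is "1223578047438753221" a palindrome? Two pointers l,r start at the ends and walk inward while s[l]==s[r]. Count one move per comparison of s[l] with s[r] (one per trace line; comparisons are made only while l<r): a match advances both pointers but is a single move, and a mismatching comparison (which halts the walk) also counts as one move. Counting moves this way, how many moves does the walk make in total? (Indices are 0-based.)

[0,18] '1'=='1' → l++,r--
[1,17] '2'=='2' → l++,r--
[2,16] '2'=='2' → l++,r--
[3,15] '3'=='3' → l++,r--
[4,14] '5'=='5' → l++,r--
[5,13] '7'=='7' → l++,r--
[6,12] '8'=='8' → l++,r--
[7,11] '0'!='3' → stop

8 moves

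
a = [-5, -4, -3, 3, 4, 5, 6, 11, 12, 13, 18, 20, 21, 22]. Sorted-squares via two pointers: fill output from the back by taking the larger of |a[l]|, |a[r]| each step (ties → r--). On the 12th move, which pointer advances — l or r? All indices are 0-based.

l

l=0 r=13: |-5|<=|22| out[13]=484, r--
l=0 r=12: |-5|<=|21| out[12]=441, r--
l=0 r=11: |-5|<=|20| out[11]=400, r--
l=0 r=10: |-5|<=|18| out[10]=324, r--
l=0 r=9: |-5|<=|13| out[9]=169, r--
l=0 r=8: |-5|<=|12| out[8]=144, r--
l=0 r=7: |-5|<=|11| out[7]=121, r--
l=0 r=6: |-5|<=|6| out[6]=36, r--
l=0 r=5: |-5|<=|5| out[5]=25, r--
l=0 r=4: |-5|>|4| out[4]=25, l++
l=1 r=4: |-4|<=|4| out[3]=16, r--
l=1 r=3: |-4|>|3| out[2]=16, l++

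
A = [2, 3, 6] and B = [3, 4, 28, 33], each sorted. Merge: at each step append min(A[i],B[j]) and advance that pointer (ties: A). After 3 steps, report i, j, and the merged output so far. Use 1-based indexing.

i=3, j=2, merged so far=[2, 3, 3]

[i=1,j=1] A[i]=2<=B[j]=3 take 2 → i++
[i=2,j=1] A[i]=3<=B[j]=3 take 3 → i++
[i=3,j=1] A[i]=6>B[j]=3 take 3 → j++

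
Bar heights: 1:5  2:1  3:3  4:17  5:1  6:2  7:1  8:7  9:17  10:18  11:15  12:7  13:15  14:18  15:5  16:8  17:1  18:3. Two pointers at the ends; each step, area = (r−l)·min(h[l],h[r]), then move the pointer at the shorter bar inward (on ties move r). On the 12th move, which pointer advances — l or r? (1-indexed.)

l

[1,18] min(5,3)*17=51 best=51 * → r--
[1,17] min(5,1)*16=16 best=51 → r--
[1,16] min(5,8)*15=75 best=75 * → l++
[2,16] min(1,8)*14=14 best=75 → l++
[3,16] min(3,8)*13=39 best=75 → l++
[4,16] min(17,8)*12=96 best=96 * → r--
[4,15] min(17,5)*11=55 best=96 → r--
[4,14] min(17,18)*10=170 best=170 * → l++
[5,14] min(1,18)*9=9 best=170 → l++
[6,14] min(2,18)*8=16 best=170 → l++
[7,14] min(1,18)*7=7 best=170 → l++
[8,14] min(7,18)*6=42 best=170 → l++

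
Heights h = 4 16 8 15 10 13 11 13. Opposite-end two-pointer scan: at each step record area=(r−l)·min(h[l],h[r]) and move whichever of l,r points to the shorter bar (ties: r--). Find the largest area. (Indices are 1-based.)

[1,8] min(4,13)*7=28 best=28 * → l++
[2,8] min(16,13)*6=78 best=78 * → r--
[2,7] min(16,11)*5=55 best=78 → r--
[2,6] min(16,13)*4=52 best=78 → r--
[2,5] min(16,10)*3=30 best=78 → r--
[2,4] min(16,15)*2=30 best=78 → r--
[2,3] min(16,8)*1=8 best=78 → r--

max area = 78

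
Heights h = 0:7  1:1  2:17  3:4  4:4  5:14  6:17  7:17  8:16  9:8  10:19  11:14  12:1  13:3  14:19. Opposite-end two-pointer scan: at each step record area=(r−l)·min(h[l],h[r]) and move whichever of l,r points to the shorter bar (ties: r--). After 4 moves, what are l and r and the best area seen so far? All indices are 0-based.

l=0 r=14: min(7,19)*14=98 best=98 *, l++
l=1 r=14: min(1,19)*13=13 best=98, l++
l=2 r=14: min(17,19)*12=204 best=204 *, l++
l=3 r=14: min(4,19)*11=44 best=204, l++

l=4, r=14, best area=204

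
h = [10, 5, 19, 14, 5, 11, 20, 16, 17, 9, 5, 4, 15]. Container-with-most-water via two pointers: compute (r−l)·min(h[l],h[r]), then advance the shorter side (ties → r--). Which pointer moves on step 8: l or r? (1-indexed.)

r

l=1 r=13: min(10,15)*12=120 best=120 *, l++
l=2 r=13: min(5,15)*11=55 best=120, l++
l=3 r=13: min(19,15)*10=150 best=150 *, r--
l=3 r=12: min(19,4)*9=36 best=150, r--
l=3 r=11: min(19,5)*8=40 best=150, r--
l=3 r=10: min(19,9)*7=63 best=150, r--
l=3 r=9: min(19,17)*6=102 best=150, r--
l=3 r=8: min(19,16)*5=80 best=150, r--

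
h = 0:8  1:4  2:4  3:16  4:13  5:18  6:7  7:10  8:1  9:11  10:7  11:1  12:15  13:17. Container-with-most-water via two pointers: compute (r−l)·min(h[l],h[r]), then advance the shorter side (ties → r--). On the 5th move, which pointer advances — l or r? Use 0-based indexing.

[0,13] min(8,17)*13=104 best=104 * → l++
[1,13] min(4,17)*12=48 best=104 → l++
[2,13] min(4,17)*11=44 best=104 → l++
[3,13] min(16,17)*10=160 best=160 * → l++
[4,13] min(13,17)*9=117 best=160 → l++

l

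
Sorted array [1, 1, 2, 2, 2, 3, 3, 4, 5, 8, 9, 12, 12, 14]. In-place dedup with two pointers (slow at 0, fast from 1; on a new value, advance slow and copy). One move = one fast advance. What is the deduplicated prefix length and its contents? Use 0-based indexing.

slow=0 fast=1: a[fast]=1=a[slow] dup, fast++
slow=0 fast=2: a[fast]=2≠a[slow]=1 write a[1]=2, slow++,fast++
slow=1 fast=3: a[fast]=2=a[slow] dup, fast++
slow=1 fast=4: a[fast]=2=a[slow] dup, fast++
slow=1 fast=5: a[fast]=3≠a[slow]=2 write a[2]=3, slow++,fast++
slow=2 fast=6: a[fast]=3=a[slow] dup, fast++
slow=2 fast=7: a[fast]=4≠a[slow]=3 write a[3]=4, slow++,fast++
slow=3 fast=8: a[fast]=5≠a[slow]=4 write a[4]=5, slow++,fast++
slow=4 fast=9: a[fast]=8≠a[slow]=5 write a[5]=8, slow++,fast++
slow=5 fast=10: a[fast]=9≠a[slow]=8 write a[6]=9, slow++,fast++
slow=6 fast=11: a[fast]=12≠a[slow]=9 write a[7]=12, slow++,fast++
slow=7 fast=12: a[fast]=12=a[slow] dup, fast++
slow=7 fast=13: a[fast]=14≠a[slow]=12 write a[8]=14, slow++,fast++

length 9; prefix = [1, 2, 3, 4, 5, 8, 9, 12, 14]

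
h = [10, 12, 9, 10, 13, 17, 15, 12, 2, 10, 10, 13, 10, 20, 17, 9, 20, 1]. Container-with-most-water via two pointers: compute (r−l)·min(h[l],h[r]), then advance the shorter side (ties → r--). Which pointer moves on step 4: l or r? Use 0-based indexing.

[0,17] min(10,1)*17=17 best=17 * → r--
[0,16] min(10,20)*16=160 best=160 * → l++
[1,16] min(12,20)*15=180 best=180 * → l++
[2,16] min(9,20)*14=126 best=180 → l++

l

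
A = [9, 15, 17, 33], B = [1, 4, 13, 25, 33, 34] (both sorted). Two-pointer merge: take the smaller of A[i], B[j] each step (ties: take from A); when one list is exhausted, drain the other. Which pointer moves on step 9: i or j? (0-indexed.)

j

i=0 j=0: A[i]=9>B[j]=1 take 1, j++
i=0 j=1: A[i]=9>B[j]=4 take 4, j++
i=0 j=2: A[i]=9<=B[j]=13 take 9, i++
i=1 j=2: A[i]=15>B[j]=13 take 13, j++
i=1 j=3: A[i]=15<=B[j]=25 take 15, i++
i=2 j=3: A[i]=17<=B[j]=25 take 17, i++
i=3 j=3: A[i]=33>B[j]=25 take 25, j++
i=3 j=4: A[i]=33<=B[j]=33 take 33, i++
i=4 j=4: A done, take B[j]=33, j++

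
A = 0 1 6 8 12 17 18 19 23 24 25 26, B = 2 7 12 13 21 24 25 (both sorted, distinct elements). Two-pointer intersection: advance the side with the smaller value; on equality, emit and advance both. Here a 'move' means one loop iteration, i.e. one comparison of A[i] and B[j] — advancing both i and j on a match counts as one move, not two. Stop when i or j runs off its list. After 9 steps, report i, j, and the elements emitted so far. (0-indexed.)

[i=0,j=0] 0<2 → i++
[i=1,j=0] 1<2 → i++
[i=2,j=0] 6>2 → j++
[i=2,j=1] 6<7 → i++
[i=3,j=1] 8>7 → j++
[i=3,j=2] 8<12 → i++
[i=4,j=2] 12==12 emit → i++,j++
[i=5,j=3] 17>13 → j++
[i=5,j=4] 17<21 → i++

i=6, j=4, emitted=[12]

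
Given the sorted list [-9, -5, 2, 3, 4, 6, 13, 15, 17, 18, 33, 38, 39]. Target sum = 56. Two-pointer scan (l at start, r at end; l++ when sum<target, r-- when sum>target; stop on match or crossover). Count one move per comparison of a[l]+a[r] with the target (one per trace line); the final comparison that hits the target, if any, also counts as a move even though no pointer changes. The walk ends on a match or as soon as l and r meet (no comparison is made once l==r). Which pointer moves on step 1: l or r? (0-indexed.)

l=0 r=12: -9+39=30 <56, l++

l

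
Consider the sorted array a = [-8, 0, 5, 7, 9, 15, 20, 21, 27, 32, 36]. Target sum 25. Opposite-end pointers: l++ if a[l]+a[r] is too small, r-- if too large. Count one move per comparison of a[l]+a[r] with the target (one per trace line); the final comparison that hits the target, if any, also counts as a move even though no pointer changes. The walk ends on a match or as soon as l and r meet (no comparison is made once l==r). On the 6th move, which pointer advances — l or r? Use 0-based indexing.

r

[0,10] -8+36=28 >25 → r--
[0,9] -8+32=24 <25 → l++
[1,9] 0+32=32 >25 → r--
[1,8] 0+27=27 >25 → r--
[1,7] 0+21=21 <25 → l++
[2,7] 5+21=26 >25 → r--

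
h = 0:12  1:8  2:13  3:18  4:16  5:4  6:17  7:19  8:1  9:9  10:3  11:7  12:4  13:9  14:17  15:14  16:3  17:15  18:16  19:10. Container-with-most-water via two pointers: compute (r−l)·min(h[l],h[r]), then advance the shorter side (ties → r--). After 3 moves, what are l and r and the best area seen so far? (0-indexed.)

l=2, r=18, best area=216

[0,19] min(12,10)*19=190 best=190 * → r--
[0,18] min(12,16)*18=216 best=216 * → l++
[1,18] min(8,16)*17=136 best=216 → l++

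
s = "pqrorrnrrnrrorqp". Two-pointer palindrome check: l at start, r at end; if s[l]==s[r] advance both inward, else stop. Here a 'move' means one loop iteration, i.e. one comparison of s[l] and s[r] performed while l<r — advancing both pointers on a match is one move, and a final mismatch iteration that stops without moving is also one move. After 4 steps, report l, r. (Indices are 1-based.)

l=1 r=16: 'p'=='p', l++,r--
l=2 r=15: 'q'=='q', l++,r--
l=3 r=14: 'r'=='r', l++,r--
l=4 r=13: 'o'=='o', l++,r--

l=5, r=12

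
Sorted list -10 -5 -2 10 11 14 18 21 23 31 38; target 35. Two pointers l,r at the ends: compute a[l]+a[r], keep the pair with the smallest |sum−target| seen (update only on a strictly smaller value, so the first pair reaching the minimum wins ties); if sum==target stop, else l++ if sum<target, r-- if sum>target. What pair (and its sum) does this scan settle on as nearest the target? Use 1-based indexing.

[1,11] -10+38=28 d=7 * → l++
[2,11] -5+38=33 d=2 * → l++
[3,11] -2+38=36 d=1 * → r--
[3,10] -2+31=29 d=6 → l++
[4,10] 10+31=41 d=6 → r--
[4,9] 10+23=33 d=2 → l++
[5,9] 11+23=34 d=1 → l++
[6,9] 14+23=37 d=2 → r--
[6,8] 14+21=35 d=0 * → stop

pair (14, 21) with sum 35 (|Δ|=0)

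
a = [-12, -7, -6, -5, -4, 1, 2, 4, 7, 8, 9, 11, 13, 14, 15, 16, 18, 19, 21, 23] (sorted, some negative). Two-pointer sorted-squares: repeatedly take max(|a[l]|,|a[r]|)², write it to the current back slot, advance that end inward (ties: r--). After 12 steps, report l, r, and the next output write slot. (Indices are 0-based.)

l=1, r=8, next write slot=7

[0,19] |-12|<=|23| out[19]=529 → r--
[0,18] |-12|<=|21| out[18]=441 → r--
[0,17] |-12|<=|19| out[17]=361 → r--
[0,16] |-12|<=|18| out[16]=324 → r--
[0,15] |-12|<=|16| out[15]=256 → r--
[0,14] |-12|<=|15| out[14]=225 → r--
[0,13] |-12|<=|14| out[13]=196 → r--
[0,12] |-12|<=|13| out[12]=169 → r--
[0,11] |-12|>|11| out[11]=144 → l++
[1,11] |-7|<=|11| out[10]=121 → r--
[1,10] |-7|<=|9| out[9]=81 → r--
[1,9] |-7|<=|8| out[8]=64 → r--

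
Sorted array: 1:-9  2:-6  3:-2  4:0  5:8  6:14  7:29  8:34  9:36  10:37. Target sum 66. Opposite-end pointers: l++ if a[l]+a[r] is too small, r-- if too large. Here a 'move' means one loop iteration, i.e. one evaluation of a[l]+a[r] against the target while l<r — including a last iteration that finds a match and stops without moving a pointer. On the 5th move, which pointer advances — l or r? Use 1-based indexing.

l

l=1 r=10: -9+37=28 <66, l++
l=2 r=10: -6+37=31 <66, l++
l=3 r=10: -2+37=35 <66, l++
l=4 r=10: 0+37=37 <66, l++
l=5 r=10: 8+37=45 <66, l++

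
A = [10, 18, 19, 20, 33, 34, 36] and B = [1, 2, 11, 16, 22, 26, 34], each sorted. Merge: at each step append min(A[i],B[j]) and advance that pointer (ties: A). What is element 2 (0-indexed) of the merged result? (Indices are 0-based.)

merged[2] = 10

i=0 j=0: A[i]=10>B[j]=1 take 1, j++
i=0 j=1: A[i]=10>B[j]=2 take 2, j++
i=0 j=2: A[i]=10<=B[j]=11 take 10, i++
i=1 j=2: A[i]=18>B[j]=11 take 11, j++
i=1 j=3: A[i]=18>B[j]=16 take 16, j++
i=1 j=4: A[i]=18<=B[j]=22 take 18, i++
i=2 j=4: A[i]=19<=B[j]=22 take 19, i++
i=3 j=4: A[i]=20<=B[j]=22 take 20, i++
i=4 j=4: A[i]=33>B[j]=22 take 22, j++
i=4 j=5: A[i]=33>B[j]=26 take 26, j++
i=4 j=6: A[i]=33<=B[j]=34 take 33, i++
i=5 j=6: A[i]=34<=B[j]=34 take 34, i++
i=6 j=6: A[i]=36>B[j]=34 take 34, j++
i=6 j=7: B done, take A[i]=36, i++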